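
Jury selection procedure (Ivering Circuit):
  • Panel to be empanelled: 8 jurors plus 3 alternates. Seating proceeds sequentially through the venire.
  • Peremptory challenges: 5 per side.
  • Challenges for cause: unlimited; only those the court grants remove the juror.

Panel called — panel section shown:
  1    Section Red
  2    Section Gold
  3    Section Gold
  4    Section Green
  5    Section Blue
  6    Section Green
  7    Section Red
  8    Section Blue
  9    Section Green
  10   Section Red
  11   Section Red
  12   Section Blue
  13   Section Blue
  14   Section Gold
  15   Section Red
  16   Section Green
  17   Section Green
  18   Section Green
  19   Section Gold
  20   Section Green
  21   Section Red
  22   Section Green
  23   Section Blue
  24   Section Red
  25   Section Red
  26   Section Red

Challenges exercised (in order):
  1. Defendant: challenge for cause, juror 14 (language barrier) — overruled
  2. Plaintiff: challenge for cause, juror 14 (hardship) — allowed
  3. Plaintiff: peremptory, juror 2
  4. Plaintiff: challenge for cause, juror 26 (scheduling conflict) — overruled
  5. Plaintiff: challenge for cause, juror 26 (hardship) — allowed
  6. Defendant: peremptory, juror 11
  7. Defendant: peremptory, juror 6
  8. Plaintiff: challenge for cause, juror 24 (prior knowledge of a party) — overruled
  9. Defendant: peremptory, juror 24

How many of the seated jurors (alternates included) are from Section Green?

Removed: #2, #6, #11, #14, #24, #26.
Seated (11 incl. alternates): #1, #3, #4, #5, #7, #8, #9, #10, #12, #13, #15.
Of those, in Section Green: #4, #9 → 2.

2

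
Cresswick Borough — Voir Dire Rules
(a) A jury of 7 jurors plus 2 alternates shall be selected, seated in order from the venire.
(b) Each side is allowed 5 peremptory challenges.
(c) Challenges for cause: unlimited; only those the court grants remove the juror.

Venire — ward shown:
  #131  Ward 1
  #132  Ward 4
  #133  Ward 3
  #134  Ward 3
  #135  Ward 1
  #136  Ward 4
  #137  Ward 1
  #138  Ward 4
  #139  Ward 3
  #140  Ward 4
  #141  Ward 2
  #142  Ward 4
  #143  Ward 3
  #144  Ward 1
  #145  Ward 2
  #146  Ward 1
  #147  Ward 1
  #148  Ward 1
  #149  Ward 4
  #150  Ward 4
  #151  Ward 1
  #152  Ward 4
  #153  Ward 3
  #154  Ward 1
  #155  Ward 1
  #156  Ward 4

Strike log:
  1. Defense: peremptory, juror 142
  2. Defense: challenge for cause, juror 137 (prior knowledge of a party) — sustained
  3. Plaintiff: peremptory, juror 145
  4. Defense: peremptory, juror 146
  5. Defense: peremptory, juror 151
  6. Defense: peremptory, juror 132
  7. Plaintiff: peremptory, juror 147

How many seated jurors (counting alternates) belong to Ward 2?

Removed: #132, #137, #142, #145, #146, #147, #151.
Seated (9 incl. alternates): #131, #133, #134, #135, #136, #138, #139, #140, #141.
Of those, in Ward 2: #141 → 1.

1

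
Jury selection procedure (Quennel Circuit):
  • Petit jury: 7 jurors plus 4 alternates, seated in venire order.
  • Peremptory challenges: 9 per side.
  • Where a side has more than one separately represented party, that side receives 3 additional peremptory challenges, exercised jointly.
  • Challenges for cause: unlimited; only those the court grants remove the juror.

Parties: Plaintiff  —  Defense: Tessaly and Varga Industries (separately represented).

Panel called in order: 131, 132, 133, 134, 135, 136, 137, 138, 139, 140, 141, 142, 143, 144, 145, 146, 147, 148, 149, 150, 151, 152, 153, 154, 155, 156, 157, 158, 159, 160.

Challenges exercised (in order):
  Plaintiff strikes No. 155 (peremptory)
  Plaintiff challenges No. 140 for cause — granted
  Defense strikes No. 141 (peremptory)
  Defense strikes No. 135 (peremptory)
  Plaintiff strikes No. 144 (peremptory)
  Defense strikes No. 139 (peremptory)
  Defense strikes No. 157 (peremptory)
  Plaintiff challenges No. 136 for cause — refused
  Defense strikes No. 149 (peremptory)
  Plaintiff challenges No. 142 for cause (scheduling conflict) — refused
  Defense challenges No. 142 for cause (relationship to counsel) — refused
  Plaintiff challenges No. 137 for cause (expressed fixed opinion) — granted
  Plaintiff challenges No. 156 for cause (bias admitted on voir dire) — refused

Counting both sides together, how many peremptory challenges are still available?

Plaintiff allotment: 9. Defense allotment: 9 base + 3 multi-party = 12.
Plaintiff peremptories used: #155, #144 — 2 (for-cause on #140, #136, #142, #137, #156 don't count).
Defense peremptories used: #141, #135, #139, #157, #149 — 5 (the for-cause on #142 doesn't count).
Remaining: (9 − 2) + (12 − 5) = 14.

14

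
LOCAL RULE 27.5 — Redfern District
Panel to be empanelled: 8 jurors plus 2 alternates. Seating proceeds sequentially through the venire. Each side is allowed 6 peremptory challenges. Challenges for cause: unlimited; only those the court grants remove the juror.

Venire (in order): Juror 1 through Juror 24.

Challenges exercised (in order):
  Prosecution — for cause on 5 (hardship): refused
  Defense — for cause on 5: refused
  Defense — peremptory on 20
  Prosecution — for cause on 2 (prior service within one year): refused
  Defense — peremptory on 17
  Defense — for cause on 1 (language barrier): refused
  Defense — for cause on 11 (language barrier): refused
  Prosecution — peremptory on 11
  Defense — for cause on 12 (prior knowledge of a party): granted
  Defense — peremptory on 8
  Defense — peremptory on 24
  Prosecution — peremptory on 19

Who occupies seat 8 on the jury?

9

Removed: #8, #11, #12, #17, #19, #20, #24. (#1, #2, #5 stay — for-cause denied.)
Filling seats in venire order through position 8: #1, #2, #3, #4, #5, #6, #7, #9.
So seat 8 is #9.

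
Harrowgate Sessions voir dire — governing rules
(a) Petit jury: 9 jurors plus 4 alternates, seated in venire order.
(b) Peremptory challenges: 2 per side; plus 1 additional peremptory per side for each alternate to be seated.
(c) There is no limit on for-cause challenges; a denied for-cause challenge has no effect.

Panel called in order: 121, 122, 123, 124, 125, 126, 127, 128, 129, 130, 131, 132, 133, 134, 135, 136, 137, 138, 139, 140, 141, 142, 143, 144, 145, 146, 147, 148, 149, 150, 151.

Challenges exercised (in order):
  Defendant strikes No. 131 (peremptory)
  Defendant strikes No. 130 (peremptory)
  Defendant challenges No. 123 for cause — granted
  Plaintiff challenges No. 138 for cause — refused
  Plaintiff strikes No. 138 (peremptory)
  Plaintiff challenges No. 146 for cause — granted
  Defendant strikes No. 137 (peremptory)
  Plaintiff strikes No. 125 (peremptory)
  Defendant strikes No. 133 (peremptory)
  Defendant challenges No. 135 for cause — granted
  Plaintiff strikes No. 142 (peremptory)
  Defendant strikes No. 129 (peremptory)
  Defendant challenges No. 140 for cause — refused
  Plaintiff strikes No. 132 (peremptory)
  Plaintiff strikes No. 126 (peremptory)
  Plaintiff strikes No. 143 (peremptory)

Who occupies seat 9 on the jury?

140

Removed: #123, #125, #126, #129, #130, #131, #132, #133, #135, #137, #138, #142, #143, #146. (#140 stays — for-cause denied.)
Seating in order: seats 1–9 → #121, #122, #124, #127, #128, #134, #136, #139, #140; alternates → #141, #144, #145, #147.
So seat 9 is #140.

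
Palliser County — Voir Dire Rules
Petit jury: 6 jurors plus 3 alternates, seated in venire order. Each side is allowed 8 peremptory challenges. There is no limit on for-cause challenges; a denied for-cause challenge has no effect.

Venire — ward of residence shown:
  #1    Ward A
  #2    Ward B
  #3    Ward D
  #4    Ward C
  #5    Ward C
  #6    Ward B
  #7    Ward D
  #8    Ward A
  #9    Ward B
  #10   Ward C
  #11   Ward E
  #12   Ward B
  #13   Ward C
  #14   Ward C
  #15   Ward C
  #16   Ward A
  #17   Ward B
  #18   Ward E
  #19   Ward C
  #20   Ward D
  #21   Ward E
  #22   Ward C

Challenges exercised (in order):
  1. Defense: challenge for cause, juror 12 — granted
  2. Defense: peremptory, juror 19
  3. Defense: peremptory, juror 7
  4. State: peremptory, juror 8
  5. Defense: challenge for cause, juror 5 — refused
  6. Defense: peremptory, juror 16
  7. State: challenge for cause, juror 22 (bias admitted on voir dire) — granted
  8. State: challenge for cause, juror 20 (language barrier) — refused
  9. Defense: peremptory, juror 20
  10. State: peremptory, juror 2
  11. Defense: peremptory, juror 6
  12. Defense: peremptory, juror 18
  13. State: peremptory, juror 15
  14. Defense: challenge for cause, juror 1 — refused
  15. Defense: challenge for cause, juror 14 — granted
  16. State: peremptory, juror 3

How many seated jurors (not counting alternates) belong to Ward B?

Removed: #2, #3, #6, #7, #8, #12, #14, #15, #16, #18, #19, #20, #22.
Seated jurors 1–6: #1, #4, #5, #9, #10, #11 (alternates #13, #17, #21 not counted).
Of those, in Ward B: #9 → 1.

1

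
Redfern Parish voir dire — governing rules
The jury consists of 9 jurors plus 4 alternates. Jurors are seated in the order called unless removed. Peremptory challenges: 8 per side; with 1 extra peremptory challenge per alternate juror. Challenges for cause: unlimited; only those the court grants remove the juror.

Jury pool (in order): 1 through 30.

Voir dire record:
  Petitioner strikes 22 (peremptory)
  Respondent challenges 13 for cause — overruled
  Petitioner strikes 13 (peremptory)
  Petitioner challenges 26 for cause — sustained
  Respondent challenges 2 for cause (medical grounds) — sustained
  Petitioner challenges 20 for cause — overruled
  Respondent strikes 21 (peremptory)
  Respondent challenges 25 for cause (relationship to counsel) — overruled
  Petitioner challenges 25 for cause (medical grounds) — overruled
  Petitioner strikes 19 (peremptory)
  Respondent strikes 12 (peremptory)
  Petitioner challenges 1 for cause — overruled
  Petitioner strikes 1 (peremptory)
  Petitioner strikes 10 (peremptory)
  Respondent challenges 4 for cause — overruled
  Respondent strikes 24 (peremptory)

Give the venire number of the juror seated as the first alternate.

Removed: #1, #2, #10, #12, #13, #19, #21, #22, #24, #26. (#4, #20, #25 stay — for-cause denied.)
Seating in order: seats 1–9 → #3, #4, #5, #6, #7, #8, #9, #11, #14; alternates → #15, #16, #17, #18.
So alternate 1 is #15.

15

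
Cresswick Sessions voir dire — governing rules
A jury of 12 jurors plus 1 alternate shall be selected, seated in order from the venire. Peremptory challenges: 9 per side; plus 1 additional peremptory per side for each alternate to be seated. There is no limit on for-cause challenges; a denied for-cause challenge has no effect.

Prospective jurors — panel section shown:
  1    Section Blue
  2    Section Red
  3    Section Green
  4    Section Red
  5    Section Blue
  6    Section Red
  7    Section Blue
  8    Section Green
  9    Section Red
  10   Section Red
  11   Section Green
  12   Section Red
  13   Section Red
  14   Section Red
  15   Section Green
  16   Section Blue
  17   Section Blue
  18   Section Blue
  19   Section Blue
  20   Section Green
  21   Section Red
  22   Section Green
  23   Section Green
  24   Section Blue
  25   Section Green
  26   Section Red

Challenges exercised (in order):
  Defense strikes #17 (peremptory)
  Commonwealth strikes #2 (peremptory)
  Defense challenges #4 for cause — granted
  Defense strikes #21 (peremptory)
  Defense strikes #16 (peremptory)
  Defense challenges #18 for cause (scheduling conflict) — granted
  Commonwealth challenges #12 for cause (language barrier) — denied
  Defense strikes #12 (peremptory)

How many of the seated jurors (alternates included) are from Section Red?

Removed: #2, #4, #12, #16, #17, #18, #21.
Seated (13 incl. alternates): #1, #3, #5, #6, #7, #8, #9, #10, #11, #13, #14, #15, #19.
Of those, in Section Red: #6, #9, #10, #13, #14 → 5.

5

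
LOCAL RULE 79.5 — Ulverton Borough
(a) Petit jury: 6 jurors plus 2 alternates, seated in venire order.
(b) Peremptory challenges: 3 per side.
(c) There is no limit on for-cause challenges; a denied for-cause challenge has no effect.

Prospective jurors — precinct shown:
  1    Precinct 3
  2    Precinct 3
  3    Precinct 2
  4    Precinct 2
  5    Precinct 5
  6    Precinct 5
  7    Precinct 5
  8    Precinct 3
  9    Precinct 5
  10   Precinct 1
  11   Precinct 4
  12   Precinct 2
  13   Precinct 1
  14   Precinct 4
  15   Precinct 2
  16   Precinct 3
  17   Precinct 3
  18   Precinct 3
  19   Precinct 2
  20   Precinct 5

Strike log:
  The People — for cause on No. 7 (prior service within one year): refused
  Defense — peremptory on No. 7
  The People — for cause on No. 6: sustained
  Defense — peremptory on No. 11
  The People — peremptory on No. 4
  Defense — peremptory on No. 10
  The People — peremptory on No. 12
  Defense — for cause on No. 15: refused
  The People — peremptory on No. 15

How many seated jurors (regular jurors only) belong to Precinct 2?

1

Removed: #4, #6, #7, #10, #11, #12, #15.
Seated jurors 1–6: #1, #2, #3, #5, #8, #9 (alternates #13, #14 not counted).
Of those, in Precinct 2: #3 → 1.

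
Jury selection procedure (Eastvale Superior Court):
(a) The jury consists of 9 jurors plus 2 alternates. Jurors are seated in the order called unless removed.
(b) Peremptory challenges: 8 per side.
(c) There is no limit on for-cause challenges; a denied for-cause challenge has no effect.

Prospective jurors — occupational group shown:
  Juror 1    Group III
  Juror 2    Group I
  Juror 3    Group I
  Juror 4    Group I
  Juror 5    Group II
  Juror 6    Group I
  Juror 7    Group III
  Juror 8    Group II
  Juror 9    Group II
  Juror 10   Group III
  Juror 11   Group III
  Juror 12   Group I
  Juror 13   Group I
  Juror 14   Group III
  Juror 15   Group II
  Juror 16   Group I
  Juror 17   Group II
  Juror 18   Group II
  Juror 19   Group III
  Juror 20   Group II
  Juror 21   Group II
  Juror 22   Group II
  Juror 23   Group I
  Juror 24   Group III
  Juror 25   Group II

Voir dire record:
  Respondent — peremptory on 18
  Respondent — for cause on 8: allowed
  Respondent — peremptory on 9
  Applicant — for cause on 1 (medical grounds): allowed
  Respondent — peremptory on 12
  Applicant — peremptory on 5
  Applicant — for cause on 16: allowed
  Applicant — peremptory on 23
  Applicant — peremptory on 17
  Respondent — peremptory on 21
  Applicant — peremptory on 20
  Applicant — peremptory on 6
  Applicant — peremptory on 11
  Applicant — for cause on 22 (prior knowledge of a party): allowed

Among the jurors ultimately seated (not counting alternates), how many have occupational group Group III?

4

Removed: #1, #5, #6, #8, #9, #11, #12, #16, #17, #18, #20, #21, #22, #23.
Seated jurors 1–9: #2, #3, #4, #7, #10, #13, #14, #15, #19 (alternates #24, #25 not counted).
Of those, in Group III: #7, #10, #14, #19 → 4.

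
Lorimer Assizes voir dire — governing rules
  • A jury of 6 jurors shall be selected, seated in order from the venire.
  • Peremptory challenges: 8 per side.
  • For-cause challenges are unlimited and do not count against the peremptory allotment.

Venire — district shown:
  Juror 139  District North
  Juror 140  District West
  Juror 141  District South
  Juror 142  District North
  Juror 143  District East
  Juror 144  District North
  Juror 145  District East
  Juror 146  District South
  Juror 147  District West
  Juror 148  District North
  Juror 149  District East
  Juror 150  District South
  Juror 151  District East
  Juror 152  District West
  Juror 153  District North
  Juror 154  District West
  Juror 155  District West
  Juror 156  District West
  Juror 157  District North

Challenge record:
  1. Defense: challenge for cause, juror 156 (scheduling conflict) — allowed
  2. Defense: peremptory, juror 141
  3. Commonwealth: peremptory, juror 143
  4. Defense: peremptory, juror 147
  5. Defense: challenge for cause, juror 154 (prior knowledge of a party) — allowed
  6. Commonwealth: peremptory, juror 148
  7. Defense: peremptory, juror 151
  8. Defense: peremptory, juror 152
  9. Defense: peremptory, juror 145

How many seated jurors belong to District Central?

Removed: #141, #143, #145, #147, #148, #151, #152, #154, #156.
Seated jurors 1–6: #139, #140, #142, #144, #146, #149.
None of those are in District Central → 0.

0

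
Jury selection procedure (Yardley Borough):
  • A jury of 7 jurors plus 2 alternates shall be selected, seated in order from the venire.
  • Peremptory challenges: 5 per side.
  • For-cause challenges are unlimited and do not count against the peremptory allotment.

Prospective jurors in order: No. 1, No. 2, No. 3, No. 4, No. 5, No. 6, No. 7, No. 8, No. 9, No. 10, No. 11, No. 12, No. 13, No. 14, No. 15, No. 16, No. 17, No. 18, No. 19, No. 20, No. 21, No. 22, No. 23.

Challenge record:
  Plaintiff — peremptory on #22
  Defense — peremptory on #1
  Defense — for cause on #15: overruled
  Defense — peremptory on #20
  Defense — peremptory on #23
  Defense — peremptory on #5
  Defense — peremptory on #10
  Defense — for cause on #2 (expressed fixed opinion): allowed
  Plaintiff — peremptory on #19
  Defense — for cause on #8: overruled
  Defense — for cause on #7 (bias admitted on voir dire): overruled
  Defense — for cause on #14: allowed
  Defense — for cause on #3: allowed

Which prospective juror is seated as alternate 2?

Removed: #1, #2, #3, #5, #10, #14, #19, #20, #22, #23. (#7, #8, #15 stay — for-cause denied.)
Seating in order: seats 1–7 → #4, #6, #7, #8, #9, #11, #12; alternates → #13, #15.
So alternate 2 is #15.

15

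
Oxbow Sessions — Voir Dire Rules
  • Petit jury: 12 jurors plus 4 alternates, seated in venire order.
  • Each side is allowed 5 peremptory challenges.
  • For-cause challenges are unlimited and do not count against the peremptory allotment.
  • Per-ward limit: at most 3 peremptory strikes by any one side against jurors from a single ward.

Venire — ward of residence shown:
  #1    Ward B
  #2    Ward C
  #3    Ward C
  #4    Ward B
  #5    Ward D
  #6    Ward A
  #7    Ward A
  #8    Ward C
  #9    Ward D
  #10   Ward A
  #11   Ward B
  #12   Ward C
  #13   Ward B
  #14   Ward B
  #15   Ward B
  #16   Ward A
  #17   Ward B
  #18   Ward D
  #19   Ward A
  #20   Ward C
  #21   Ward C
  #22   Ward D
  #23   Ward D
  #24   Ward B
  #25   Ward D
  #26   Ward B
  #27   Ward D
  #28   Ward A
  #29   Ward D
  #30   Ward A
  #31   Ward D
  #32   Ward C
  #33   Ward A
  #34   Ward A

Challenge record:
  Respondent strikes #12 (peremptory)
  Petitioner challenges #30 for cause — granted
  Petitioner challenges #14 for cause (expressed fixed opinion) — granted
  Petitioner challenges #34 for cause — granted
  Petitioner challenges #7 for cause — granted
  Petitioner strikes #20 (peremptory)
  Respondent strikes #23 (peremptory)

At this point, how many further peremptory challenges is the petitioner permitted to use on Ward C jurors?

Petitioner peremptories so far: #20 — 1 of 5 used, 4 left overall.
Against Ward C: #20 — 1 used; per-ward cap 3 leaves 2.
Binding limit: min(4, 2) = 2.

2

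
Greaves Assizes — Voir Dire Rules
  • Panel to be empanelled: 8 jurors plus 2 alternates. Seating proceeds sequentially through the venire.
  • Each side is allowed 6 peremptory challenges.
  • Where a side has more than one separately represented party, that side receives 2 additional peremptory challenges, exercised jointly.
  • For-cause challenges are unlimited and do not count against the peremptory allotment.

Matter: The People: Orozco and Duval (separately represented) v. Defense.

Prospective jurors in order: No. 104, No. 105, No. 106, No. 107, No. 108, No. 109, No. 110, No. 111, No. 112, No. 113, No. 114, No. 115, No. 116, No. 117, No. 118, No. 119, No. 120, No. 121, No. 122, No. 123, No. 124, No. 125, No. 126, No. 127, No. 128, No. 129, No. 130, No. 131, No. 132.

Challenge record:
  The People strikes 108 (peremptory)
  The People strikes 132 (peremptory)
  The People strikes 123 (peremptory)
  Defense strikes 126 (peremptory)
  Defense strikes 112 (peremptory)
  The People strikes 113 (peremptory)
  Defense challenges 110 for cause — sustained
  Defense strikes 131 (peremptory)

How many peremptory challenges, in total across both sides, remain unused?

7

The People allotment: 6 base + 2 multi-party = 8. Defense allotment: 6.
The People peremptories used: #108, #132, #123, #113 — 4.
Defense peremptories used: #126, #112, #131 — 3 (the for-cause on #110 doesn't count).
Remaining: (8 − 4) + (6 − 3) = 7.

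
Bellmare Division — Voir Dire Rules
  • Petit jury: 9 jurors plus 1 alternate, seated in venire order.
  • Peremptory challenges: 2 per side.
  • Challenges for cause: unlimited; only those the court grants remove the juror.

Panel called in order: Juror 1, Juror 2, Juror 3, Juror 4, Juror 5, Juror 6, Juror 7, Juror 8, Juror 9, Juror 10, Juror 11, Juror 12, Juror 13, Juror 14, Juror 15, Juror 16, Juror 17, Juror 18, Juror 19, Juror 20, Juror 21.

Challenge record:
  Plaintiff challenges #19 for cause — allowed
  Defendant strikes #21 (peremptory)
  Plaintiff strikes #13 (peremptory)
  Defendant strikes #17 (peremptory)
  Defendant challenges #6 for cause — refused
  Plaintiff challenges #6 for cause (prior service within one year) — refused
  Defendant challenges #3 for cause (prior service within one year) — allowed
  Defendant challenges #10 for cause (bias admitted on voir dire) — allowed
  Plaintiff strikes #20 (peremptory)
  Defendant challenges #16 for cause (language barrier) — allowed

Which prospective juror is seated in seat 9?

Removed: #3, #10, #13, #16, #17, #19, #20, #21. (#6 stays — for-cause denied.)
Seating in order: seats 1–9 → #1, #2, #4, #5, #6, #7, #8, #9, #11; alternates → #12.
So seat 9 is #11.

11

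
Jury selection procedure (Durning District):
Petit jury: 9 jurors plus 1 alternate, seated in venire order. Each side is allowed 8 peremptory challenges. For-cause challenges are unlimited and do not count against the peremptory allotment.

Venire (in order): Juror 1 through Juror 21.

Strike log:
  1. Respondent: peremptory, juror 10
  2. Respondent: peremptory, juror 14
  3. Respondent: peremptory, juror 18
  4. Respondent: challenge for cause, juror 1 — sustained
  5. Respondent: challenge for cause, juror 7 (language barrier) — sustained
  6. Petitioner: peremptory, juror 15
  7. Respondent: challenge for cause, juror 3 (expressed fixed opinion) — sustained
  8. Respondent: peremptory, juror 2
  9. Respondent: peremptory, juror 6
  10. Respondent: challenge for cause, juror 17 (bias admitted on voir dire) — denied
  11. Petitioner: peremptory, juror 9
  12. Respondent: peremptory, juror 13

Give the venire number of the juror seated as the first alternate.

Removed: #1, #2, #3, #6, #7, #9, #10, #13, #14, #15, #18. (#17 stays — for-cause denied.)
Filling seats in venire order through position 10: #4, #5, #8, #11, #12, #16, #17, #19, #20, #21.
So alternate 1 is #21.

21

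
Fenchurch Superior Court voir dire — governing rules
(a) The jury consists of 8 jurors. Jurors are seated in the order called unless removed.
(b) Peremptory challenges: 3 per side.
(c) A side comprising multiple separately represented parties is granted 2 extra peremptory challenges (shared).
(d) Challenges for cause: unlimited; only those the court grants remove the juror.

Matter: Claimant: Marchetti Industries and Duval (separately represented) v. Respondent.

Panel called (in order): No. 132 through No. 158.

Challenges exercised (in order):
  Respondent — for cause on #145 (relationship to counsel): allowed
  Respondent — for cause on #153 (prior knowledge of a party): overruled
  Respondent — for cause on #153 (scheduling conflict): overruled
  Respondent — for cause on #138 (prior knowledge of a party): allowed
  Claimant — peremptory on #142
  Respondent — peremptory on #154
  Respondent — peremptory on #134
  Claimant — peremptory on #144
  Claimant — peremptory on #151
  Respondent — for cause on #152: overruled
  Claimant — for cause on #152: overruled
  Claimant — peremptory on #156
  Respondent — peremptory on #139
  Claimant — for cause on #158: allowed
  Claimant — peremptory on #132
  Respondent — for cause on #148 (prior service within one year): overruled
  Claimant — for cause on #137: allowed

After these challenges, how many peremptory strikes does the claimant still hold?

0

Claimant allotment: 3 base + 2 multi-party = 5.
Claimant peremptories used: #142, #144, #151, #156, #132 — 5 (for-cause on #152, #158, #137 don't count).
Remaining: 5 − 5 = 0.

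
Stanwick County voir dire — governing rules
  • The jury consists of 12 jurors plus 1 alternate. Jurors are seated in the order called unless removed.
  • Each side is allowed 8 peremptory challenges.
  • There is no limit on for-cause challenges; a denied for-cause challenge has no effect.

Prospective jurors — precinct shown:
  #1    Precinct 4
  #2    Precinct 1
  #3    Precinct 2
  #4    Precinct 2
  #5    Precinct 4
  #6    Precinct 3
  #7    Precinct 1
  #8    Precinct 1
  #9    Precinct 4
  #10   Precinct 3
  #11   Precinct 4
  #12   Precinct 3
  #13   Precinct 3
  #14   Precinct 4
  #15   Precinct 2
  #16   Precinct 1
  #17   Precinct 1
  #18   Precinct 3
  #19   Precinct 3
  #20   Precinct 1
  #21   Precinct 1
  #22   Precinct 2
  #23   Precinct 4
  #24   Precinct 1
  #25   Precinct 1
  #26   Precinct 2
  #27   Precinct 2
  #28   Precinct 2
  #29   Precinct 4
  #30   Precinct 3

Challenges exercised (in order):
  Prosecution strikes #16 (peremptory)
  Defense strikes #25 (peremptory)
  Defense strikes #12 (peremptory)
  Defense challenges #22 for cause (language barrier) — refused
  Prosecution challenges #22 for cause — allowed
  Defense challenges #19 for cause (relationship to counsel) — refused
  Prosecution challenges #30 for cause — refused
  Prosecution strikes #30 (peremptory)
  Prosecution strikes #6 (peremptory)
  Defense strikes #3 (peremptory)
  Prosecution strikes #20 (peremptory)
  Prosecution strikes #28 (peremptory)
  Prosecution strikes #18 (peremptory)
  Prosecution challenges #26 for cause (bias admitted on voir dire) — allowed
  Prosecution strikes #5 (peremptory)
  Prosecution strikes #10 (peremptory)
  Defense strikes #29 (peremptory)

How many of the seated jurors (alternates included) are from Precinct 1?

5

Removed: #3, #5, #6, #10, #12, #16, #18, #20, #22, #25, #26, #28, #29, #30.
Seated (13 incl. alternates): #1, #2, #4, #7, #8, #9, #11, #13, #14, #15, #17, #19, #21.
Of those, in Precinct 1: #2, #7, #8, #17, #21 → 5.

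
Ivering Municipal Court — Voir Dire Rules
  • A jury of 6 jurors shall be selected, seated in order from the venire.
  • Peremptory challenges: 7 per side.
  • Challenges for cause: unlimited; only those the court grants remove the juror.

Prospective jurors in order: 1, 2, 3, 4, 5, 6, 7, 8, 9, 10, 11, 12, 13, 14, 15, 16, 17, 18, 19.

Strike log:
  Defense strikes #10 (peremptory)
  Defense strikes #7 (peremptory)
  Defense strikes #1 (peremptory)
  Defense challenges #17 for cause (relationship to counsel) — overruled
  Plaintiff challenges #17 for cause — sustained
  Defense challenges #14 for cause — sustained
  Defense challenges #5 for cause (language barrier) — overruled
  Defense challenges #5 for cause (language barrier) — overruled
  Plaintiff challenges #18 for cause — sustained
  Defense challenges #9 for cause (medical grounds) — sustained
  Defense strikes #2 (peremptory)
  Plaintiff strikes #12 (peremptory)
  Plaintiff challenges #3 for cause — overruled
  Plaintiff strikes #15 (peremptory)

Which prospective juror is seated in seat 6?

Removed: #1, #2, #7, #9, #10, #12, #14, #15, #17, #18. (#3, #5 stay — for-cause denied.)
Seating in order: seats 1–6 → #3, #4, #5, #6, #8, #11.
So seat 6 is #11.

11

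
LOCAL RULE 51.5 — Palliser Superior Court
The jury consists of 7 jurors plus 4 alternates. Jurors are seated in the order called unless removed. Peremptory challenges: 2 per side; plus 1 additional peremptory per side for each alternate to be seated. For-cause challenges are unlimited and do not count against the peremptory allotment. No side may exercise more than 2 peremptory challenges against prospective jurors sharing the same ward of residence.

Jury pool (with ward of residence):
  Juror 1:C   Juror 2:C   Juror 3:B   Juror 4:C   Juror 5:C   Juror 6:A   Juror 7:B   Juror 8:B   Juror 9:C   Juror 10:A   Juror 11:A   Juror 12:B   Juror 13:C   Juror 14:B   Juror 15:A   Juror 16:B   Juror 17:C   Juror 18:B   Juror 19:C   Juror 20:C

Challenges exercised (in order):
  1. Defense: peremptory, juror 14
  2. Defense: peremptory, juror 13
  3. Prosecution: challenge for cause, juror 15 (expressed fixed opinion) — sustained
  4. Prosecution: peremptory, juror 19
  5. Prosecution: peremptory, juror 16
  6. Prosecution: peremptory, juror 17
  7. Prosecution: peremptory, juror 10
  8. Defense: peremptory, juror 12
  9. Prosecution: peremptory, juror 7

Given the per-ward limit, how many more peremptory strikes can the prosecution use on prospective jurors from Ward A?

1

Prosecution peremptories so far: #19, #16, #17, #10, #7 — 5 of 6 used, 1 left overall.
Against Ward A: #10 — 1 used; per-ward cap 2 leaves 1.
Binding limit: min(1, 1) = 1.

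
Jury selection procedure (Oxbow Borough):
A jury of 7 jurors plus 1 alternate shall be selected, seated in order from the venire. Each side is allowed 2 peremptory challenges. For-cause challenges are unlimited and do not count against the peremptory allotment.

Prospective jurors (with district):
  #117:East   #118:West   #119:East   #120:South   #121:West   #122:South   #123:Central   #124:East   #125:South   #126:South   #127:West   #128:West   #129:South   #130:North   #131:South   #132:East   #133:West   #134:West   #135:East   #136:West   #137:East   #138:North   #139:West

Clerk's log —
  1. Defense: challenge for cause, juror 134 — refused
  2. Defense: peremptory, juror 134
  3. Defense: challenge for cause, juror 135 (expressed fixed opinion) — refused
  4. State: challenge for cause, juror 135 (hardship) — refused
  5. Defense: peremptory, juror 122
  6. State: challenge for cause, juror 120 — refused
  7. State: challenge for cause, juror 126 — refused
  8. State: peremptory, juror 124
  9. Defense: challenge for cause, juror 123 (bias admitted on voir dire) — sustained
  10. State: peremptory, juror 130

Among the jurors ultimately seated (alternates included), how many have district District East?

Removed: #122, #123, #124, #130, #134.
Seated (8 incl. alternates): #117, #118, #119, #120, #121, #125, #126, #127.
Of those, in District East: #117, #119 → 2.

2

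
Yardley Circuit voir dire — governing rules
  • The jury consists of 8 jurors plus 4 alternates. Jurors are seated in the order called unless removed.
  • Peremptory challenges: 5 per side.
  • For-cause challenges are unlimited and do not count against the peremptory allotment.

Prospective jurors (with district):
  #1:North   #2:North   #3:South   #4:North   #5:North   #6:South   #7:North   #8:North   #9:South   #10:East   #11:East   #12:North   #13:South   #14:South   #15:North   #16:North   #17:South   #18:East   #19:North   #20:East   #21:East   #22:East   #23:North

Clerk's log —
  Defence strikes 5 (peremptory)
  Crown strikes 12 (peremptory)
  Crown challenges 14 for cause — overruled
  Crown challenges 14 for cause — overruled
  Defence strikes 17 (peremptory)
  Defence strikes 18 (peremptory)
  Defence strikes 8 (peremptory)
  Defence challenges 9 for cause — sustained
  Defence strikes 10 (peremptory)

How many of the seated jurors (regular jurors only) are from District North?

4

Removed: #5, #8, #9, #10, #12, #17, #18.
Seated jurors 1–8: #1, #2, #3, #4, #6, #7, #11, #13 (alternates #14, #15, #16, #19 not counted).
Of those, in District North: #1, #2, #4, #7 → 4.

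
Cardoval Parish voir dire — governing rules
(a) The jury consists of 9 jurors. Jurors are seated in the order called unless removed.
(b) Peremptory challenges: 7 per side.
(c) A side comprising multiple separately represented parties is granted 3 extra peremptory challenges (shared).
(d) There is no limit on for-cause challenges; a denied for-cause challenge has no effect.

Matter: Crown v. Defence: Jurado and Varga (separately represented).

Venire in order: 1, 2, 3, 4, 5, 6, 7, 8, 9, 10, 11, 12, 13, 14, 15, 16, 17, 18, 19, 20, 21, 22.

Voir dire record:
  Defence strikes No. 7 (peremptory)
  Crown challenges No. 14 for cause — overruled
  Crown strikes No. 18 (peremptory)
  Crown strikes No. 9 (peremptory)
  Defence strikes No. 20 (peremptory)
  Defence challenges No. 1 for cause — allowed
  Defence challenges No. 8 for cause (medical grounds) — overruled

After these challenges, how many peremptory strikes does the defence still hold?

8

Defence allotment: 7 base + 3 multi-party = 10.
Defence peremptories used: #7, #20 — 2 (for-cause on #1, #8 don't count).
Remaining: 10 − 2 = 8.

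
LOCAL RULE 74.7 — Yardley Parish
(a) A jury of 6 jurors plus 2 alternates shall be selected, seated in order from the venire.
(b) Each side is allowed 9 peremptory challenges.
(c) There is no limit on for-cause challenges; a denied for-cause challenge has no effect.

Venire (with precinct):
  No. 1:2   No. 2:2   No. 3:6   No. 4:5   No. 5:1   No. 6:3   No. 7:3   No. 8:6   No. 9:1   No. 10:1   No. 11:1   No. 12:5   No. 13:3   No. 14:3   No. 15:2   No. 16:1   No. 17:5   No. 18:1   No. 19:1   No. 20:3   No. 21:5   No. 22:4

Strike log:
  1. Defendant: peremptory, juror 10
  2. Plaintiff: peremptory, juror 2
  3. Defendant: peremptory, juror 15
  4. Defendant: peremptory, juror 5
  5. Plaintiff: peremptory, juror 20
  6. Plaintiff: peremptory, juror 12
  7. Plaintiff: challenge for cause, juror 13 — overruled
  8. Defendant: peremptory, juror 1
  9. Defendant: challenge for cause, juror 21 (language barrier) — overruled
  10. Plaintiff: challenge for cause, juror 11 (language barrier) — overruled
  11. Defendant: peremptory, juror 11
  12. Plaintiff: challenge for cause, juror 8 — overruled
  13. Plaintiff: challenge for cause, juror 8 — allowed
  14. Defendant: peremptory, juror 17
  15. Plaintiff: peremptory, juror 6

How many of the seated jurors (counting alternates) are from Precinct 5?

Removed: #1, #2, #5, #6, #8, #10, #11, #12, #15, #17, #20.
Seated (8 incl. alternates): #3, #4, #7, #9, #13, #14, #16, #18.
Of those, in Precinct 5: #4 → 1.

1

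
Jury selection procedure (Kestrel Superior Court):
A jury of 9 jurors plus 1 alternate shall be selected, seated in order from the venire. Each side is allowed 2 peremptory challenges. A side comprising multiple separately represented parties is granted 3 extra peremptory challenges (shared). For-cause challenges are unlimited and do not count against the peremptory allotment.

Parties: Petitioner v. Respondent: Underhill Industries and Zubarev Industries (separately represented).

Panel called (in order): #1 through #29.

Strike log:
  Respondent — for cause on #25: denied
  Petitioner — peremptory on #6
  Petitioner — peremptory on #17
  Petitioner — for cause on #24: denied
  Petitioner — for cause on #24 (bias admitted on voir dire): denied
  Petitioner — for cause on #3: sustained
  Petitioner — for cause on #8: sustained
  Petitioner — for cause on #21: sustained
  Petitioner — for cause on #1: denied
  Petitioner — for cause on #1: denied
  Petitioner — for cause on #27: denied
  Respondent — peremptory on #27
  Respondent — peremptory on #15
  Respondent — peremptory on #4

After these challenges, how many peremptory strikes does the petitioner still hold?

Petitioner allotment: 2.
Petitioner peremptories used: #6, #17 — 2 (for-cause on #24, #24, #3, #8, #21, #1, #1, #27 don't count).
Remaining: 2 − 2 = 0.

0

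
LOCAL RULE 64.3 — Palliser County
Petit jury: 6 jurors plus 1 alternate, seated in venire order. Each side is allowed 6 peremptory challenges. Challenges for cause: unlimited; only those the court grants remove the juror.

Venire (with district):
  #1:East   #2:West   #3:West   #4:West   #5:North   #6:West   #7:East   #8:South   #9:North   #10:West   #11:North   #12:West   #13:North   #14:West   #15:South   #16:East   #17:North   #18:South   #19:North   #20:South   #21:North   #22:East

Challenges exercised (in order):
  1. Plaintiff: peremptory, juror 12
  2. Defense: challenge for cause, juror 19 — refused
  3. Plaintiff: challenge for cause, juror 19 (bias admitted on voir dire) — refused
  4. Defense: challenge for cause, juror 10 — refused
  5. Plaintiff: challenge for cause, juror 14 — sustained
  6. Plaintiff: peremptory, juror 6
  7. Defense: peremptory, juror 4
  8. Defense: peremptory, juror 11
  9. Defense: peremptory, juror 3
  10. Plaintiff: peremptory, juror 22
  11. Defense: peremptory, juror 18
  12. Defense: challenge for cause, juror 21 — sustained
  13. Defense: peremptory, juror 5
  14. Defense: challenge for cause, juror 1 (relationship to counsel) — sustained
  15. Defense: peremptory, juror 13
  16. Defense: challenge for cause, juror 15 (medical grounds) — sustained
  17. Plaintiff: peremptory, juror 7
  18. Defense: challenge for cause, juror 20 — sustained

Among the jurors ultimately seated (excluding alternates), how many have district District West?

2

Removed: #1, #3, #4, #5, #6, #7, #11, #12, #13, #14, #15, #18, #20, #21, #22.
Seated jurors 1–6: #2, #8, #9, #10, #16, #17 (alternates #19 not counted).
Of those, in District West: #2, #10 → 2.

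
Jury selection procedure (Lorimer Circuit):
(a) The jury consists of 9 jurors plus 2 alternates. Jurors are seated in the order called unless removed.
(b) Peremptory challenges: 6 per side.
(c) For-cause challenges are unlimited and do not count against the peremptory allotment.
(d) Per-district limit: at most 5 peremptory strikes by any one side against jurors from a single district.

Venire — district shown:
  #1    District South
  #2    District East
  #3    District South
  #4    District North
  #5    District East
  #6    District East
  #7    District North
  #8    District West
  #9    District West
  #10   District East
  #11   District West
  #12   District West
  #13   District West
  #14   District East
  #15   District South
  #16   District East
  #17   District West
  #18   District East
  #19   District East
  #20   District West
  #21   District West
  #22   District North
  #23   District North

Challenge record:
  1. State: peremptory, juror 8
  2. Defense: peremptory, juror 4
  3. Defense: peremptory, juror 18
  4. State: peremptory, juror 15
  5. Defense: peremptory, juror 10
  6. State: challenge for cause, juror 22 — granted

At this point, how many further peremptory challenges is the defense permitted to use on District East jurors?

3

Defense peremptories so far: #4, #18, #10 — 3 of 6 used, 3 left overall.
Against District East: #18, #10 — 2 used; per-district cap 5 leaves 3.
Binding limit: min(3, 3) = 3.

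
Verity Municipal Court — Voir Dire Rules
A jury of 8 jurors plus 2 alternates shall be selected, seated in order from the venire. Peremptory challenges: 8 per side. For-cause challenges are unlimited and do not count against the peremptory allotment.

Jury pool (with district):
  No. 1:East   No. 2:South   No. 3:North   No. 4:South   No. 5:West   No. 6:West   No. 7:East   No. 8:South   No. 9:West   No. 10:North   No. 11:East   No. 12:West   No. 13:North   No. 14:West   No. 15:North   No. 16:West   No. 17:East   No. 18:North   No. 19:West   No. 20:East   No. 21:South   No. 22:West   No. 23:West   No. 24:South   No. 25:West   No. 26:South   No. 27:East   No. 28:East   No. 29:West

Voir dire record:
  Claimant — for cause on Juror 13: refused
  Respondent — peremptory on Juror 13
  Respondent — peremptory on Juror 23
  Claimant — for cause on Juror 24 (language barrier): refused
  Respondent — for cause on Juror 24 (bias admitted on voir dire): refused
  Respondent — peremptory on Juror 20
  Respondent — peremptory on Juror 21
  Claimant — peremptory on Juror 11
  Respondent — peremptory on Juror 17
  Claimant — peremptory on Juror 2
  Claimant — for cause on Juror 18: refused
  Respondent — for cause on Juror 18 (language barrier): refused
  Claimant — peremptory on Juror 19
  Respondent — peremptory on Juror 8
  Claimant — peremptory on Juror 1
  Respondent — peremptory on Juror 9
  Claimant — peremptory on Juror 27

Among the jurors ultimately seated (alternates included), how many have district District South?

Removed: #1, #2, #8, #9, #11, #13, #17, #19, #20, #21, #23, #27.
Seated (10 incl. alternates): #3, #4, #5, #6, #7, #10, #12, #14, #15, #16.
Of those, in District South: #4 → 1.

1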